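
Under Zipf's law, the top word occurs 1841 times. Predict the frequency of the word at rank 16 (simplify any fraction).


Zipf's law: freq(rank) = f1 / rank
f1 = 1841, rank = 16
freq = 1841 / 16
GCD(1841, 16) = 1
Simplified: 1841/16

1841/16


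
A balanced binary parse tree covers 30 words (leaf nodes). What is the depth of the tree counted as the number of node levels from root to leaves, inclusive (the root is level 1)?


In a balanced binary tree with n leaves the deepest leaf is ceil(log2(n)) edges below the root,
so counting node levels inclusive of root and leaves gives ceil(log2(n)) + 1 levels.
log2(30) = 4.9069
ceil(4.9069) = 5
levels = 5 + 1 = 6

6


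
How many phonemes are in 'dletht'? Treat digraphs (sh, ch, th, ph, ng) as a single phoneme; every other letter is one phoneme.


Parsing 'dletht' greedily, digraphs first:
  'd' -> consonant phoneme (phonemes so far: 1)
  'l' -> consonant phoneme (phonemes so far: 2)
  'e' -> vowel phoneme (phonemes so far: 3)
  'th' -> digraph (1 consonant phoneme) (phonemes so far: 4)
  't' -> consonant phoneme (phonemes so far: 5)
Total phonemes: 5

5


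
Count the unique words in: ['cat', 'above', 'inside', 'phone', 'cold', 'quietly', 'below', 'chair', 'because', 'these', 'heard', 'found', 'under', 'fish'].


Listing all tokens and tracking unique types:
  Token 1: 'cat' -> NEW (unique so far: 1)
  Token 2: 'above' -> NEW (unique so far: 2)
  Token 3: 'inside' -> NEW (unique so far: 3)
  Token 4: 'phone' -> NEW (unique so far: 4)
  Token 5: 'cold' -> NEW (unique so far: 5)
  Token 6: 'quietly' -> NEW (unique so far: 6)
  Token 7: 'below' -> NEW (unique so far: 7)
  Token 8: 'chair' -> NEW (unique so far: 8)
  Token 9: 'because' -> NEW (unique so far: 9)
  Token 10: 'these' -> NEW (unique so far: 10)
  Token 11: 'heard' -> NEW (unique so far: 11)
  Token 12: 'found' -> NEW (unique so far: 12)
  Token 13: 'under' -> NEW (unique so far: 13)
  Token 14: 'fish' -> NEW (unique so far: 14)
Unique types: ('above', 'because', 'below', 'cat', 'chair', 'cold', 'fish', 'found', 'heard', 'inside', 'phone', 'quietly', 'these', 'under')
Vocabulary size: 14

14


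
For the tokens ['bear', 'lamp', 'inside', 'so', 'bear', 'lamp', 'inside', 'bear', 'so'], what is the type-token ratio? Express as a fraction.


Tokens: 9
Unique types: ('bear', 'inside', 'lamp', 'so') = 4
TTR = 4/9
Already in lowest terms.

4/9


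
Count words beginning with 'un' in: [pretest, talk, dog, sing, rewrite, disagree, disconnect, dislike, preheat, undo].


Checking each word for prefix 'un':
  'pretest' -> no (count: 0)
  'talk' -> no (count: 0)
  'dog' -> no (count: 0)
  'sing' -> no (count: 0)
  'rewrite' -> no (count: 0)
  'disagree' -> no (count: 0)
  'disconnect' -> no (count: 0)
  'dislike' -> no (count: 0)
  'preheat' -> no (count: 0)
  'undo' -> YES, starts with 'un' (count: 1)
Total with prefix 'un': 1

1


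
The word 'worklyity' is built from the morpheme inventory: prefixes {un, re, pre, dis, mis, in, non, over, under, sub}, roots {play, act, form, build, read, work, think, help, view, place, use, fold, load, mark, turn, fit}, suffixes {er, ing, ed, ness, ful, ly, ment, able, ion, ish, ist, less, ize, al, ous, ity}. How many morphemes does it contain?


Segmenting 'worklyity' against the inventory:
  'work' -> root (morpheme 1)
  'ly' -> suffix (morpheme 2)
  'ity' -> suffix (morpheme 3)
Total morphemes: 3

3


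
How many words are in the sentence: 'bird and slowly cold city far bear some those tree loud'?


Counting words by splitting on spaces:
  Word 1: 'bird'
  Word 2: 'and'
  Word 3: 'slowly'
  Word 4: 'cold'
  Word 5: 'city'
  Word 6: 'far'
  Word 7: 'bear'
  Word 8: 'some'
  Word 9: 'those'
  Word 10: 'tree'
  Word 11: 'loud'
Total words: 11

11


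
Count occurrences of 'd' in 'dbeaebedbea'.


Scanning 'dbeaebedbea' for 'd':
  Position 0: 'd' -> MATCH (count: 1)
  Position 7: 'd' -> MATCH (count: 2)
Total occurrences of 'd': 2

2


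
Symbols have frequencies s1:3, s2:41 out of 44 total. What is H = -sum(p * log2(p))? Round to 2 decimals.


Computing entropy H = -sum(p_i * log2(p_i)):
  s1: p = 3/44 = 0.0682, -p*log2(p) = 0.2642
  s2: p = 41/44 = 0.9318, -p*log2(p) = 0.0949
H = sum of terms = 0.3591
Rounded to 2 decimals: 0.36

0.36


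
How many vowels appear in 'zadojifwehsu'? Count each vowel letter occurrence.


Scanning each character of 'zadojifwehsu':
  Position 1: 'z' -> consonant (running count: 0)
  Position 2: 'a' -> vowel (running count: 1)
  Position 3: 'd' -> consonant (running count: 1)
  Position 4: 'o' -> vowel (running count: 2)
  Position 5: 'j' -> consonant (running count: 2)
  Position 6: 'i' -> vowel (running count: 3)
  Position 7: 'f' -> consonant (running count: 3)
  Position 8: 'w' -> consonant (running count: 3)
  Position 9: 'e' -> vowel (running count: 4)
  Position 10: 'h' -> consonant (running count: 4)
  Position 11: 's' -> consonant (running count: 4)
  Position 12: 'u' -> vowel (running count: 5)
Total vowels: 5

5


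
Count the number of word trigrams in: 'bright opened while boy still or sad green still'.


Word trigrams from [9] words:
  Trigram 1: (bright opened while)
  Trigram 2: (opened while boy)
  Trigram 3: (while boy still)
  Trigram 4: (boy still or)
  Trigram 5: (still or sad)
  Trigram 6: (or sad green)
  Trigram 7: (sad green still)
Total word trigrams: 9 - 2 = 7

7


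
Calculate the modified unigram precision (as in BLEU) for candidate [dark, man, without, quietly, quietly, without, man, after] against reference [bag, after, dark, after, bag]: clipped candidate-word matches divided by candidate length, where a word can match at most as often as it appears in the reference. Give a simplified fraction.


Reference word counts: {'after': 2, 'bag': 2, 'dark': 1}
Checking each candidate word (with clipping):
  'dark' -> in reference (ref count 1, used 1/1) -> match (matches: 1)
  'man' -> not in reference -> no match (matches: 1)
  'without' -> not in reference -> no match (matches: 1)
  'quietly' -> not in reference -> no match (matches: 1)
  'quietly' -> not in reference -> no match (matches: 1)
  'without' -> not in reference -> no match (matches: 1)
  'man' -> not in reference -> no match (matches: 1)
  'after' -> in reference (ref count 2, used 1/2) -> match (matches: 2)
Clipped matches: 2, Candidate length: 8
Precision = 2/8 = 1/4

1/4


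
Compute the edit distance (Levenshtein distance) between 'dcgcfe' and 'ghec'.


Building DP table for s1='dcgcfe' (len 6) and s2='ghec' (len 4):
       g  h  e  c
    0  1  2  3  4
  d 1  1  2  3  4
  c 2  2  2  3  3
  g 3  2  3  3  4
  c 4  3  3  4  3
  f 5  4  4  4  4
  e 6  5  5  4  5
Edit distance = dp[6][4] = 5

5


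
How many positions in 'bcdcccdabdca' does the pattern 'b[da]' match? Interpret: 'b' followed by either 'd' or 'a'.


Pattern: b[da] means 'b' followed by either 'd' or 'a'.
Scanning 'bcdcccdabdca' position-by-position:
  Pos 0: window 'bc' -> no
  Pos 1: window 'cd' -> no
  Pos 2: window 'dc' -> no
  Pos 3: window 'cc' -> no
  Pos 4: window 'cc' -> no
  Pos 5: window 'cd' -> no
  Pos 6: window 'da' -> no
  Pos 7: window 'ab' -> no
  Pos 8: window 'bd' -> MATCH
  Pos 9: window 'dc' -> no
  Pos 10: window 'ca' -> no
  Pos 11: window 'a' -> no
Total matches: 1

1


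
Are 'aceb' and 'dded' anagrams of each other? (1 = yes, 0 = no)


Sort characters of 'aceb': 'abce'
Sort characters of 'dded': 'ddde'
Sorted forms differ -> they are NOT anagrams
Result: 0

0


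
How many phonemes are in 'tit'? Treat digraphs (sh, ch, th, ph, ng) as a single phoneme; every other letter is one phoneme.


Parsing 'tit' greedily, digraphs first:
  't' -> consonant phoneme (phonemes so far: 1)
  'i' -> vowel phoneme (phonemes so far: 2)
  't' -> consonant phoneme (phonemes so far: 3)
Total phonemes: 3

3


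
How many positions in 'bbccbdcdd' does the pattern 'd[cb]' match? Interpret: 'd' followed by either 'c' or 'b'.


Pattern: d[cb] means 'd' followed by either 'c' or 'b'.
Scanning 'bbccbdcdd' position-by-position:
  Pos 0: window 'bb' -> no
  Pos 1: window 'bc' -> no
  Pos 2: window 'cc' -> no
  Pos 3: window 'cb' -> no
  Pos 4: window 'bd' -> no
  Pos 5: window 'dc' -> MATCH
  Pos 6: window 'cd' -> no
  Pos 7: window 'dd' -> no
  Pos 8: window 'd' -> no
Total matches: 1

1


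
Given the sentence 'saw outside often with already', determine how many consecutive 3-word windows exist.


Word trigrams from [5] words:
  Trigram 1: (saw outside often)
  Trigram 2: (outside often with)
  Trigram 3: (often with already)
Total word trigrams: 5 - 2 = 3

3


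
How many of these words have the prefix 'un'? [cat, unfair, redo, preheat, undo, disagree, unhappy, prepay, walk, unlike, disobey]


Checking each word for prefix 'un':
  'cat' -> no (count: 0)
  'unfair' -> YES, starts with 'un' (count: 1)
  'redo' -> no (count: 1)
  'preheat' -> no (count: 1)
  'undo' -> YES, starts with 'un' (count: 2)
  'disagree' -> no (count: 2)
  'unhappy' -> YES, starts with 'un' (count: 3)
  'prepay' -> no (count: 3)
  'walk' -> no (count: 3)
  'unlike' -> YES, starts with 'un' (count: 4)
  'disobey' -> no (count: 4)
Total with prefix 'un': 4

4


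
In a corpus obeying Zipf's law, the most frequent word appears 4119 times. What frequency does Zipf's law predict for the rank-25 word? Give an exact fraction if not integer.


Zipf's law: freq(rank) = f1 / rank
f1 = 4119, rank = 25
freq = 4119 / 25
GCD(4119, 25) = 1
Simplified: 4119/25

4119/25


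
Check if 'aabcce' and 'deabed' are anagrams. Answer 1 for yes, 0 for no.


Sort characters of 'aabcce': 'aabcce'
Sort characters of 'deabed': 'abddee'
Sorted forms differ -> they are NOT anagrams
Result: 0

0


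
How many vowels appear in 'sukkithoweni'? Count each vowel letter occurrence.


Scanning each character of 'sukkithoweni':
  Position 1: 's' -> consonant (running count: 0)
  Position 2: 'u' -> vowel (running count: 1)
  Position 3: 'k' -> consonant (running count: 1)
  Position 4: 'k' -> consonant (running count: 1)
  Position 5: 'i' -> vowel (running count: 2)
  Position 6: 't' -> consonant (running count: 2)
  Position 7: 'h' -> consonant (running count: 2)
  Position 8: 'o' -> vowel (running count: 3)
  Position 9: 'w' -> consonant (running count: 3)
  Position 10: 'e' -> vowel (running count: 4)
  Position 11: 'n' -> consonant (running count: 4)
  Position 12: 'i' -> vowel (running count: 5)
Total vowels: 5

5


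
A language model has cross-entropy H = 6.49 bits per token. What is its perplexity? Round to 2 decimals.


Perplexity formula: PP = 2^H
H = 6.49
PP = 2^6.49
Decompose: 2^6.49 = 2^6 * 2^0.49
2^6 = 64, 2^0.49 ~ 1.4044449
PP ~ 64 * 1.4044449 = 89.8844736
Rounded to 2 decimals: 89.88

89.88


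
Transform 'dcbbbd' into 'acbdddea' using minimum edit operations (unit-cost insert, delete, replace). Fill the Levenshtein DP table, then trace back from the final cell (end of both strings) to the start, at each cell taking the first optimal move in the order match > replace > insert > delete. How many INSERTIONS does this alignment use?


Edit distance = 5. Backtracking from cell (6, 8) with preference match > replace > insert > delete,
then listing the resulting alignment 'dcbbbd' -> 'acbdddea' left to right:
  Step 1: replace d->a
  Step 2: keep 'c'
  Step 3: keep 'b'
  Step 4: replace b->d
  Step 5: replace b->d
  Step 6: keep 'd'
  Step 7: insert 'e' [insertion #1]
  Step 8: insert 'a' [insertion #2]
Total insertions: 2

2


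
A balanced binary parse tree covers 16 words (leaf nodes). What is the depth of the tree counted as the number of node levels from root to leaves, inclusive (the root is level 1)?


In a balanced binary tree with n leaves the deepest leaf is ceil(log2(n)) edges below the root,
so counting node levels inclusive of root and leaves gives ceil(log2(n)) + 1 levels.
log2(16) = 4.0000
ceil(4.0000) = 4
levels = 4 + 1 = 5

5


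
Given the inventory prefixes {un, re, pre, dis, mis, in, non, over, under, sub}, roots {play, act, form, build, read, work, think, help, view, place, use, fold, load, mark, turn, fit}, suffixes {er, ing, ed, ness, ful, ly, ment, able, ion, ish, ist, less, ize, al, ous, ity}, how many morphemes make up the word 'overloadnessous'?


Segmenting 'overloadnessous' against the inventory:
  'over' -> prefix (morpheme 1)
  'load' -> root (morpheme 2)
  'ness' -> suffix (morpheme 3)
  'ous' -> suffix (morpheme 4)
Total morphemes: 4

4


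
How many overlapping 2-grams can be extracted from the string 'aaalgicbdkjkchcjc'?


String 'aaalgicbdkjkchcjc' has length L = 17.
Number of overlapping n-grams = L - n + 1
Substituting: 17 - 2 + 1 = 16

16


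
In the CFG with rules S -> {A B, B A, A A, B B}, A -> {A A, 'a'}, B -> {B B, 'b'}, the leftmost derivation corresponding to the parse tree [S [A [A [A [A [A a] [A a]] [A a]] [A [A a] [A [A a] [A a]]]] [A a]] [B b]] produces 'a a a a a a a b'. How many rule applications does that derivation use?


Every bracketed nonterminal node [X ...] in the tree is produced by exactly one rule application.
Reading the tree off as a leftmost derivation:
  Step 1: S  =>  A B   (applied S -> A B)
  Step 2: A B  =>  A A B   (applied A -> A A)
  Step 3: A A B  =>  A A A B   (applied A -> A A)
  Step 4: A A A B  =>  A A A A B   (applied A -> A A)
  Step 5: A A A A B  =>  A A A A A B   (applied A -> A A)
  Step 6: A A A A A B  =>  a A A A A B   (applied A -> a)
  Step 7: a A A A A B  =>  a a A A A B   (applied A -> a)
  Step 8: a a A A A B  =>  a a a A A B   (applied A -> a)
  Step 9: a a a A A B  =>  a a a A A A B   (applied A -> A A)
  Step 10: a a a A A A B  =>  a a a a A A B   (applied A -> a)
  Step 11: a a a a A A B  =>  a a a a A A A B   (applied A -> A A)
  Step 12: a a a a A A A B  =>  a a a a a A A B   (applied A -> a)
  Step 13: a a a a a A A B  =>  a a a a a a A B   (applied A -> a)
  Step 14: a a a a a a A B  =>  a a a a a a a B   (applied A -> a)
  Step 15: a a a a a a a B  =>  a a a a a a a b   (applied B -> b)
Final yield: a a a a a a a b
Total rewrite steps: 15

15


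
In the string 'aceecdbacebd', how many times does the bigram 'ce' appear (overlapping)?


Scanning 'aceecdbacebd' for bigram 'ce':
  Position 0: 'ac' -> no
  Position 1: 'ce' -> MATCH
  Position 2: 'ee' -> no
  Position 3: 'ec' -> no
  Position 4: 'cd' -> no
  Position 5: 'db' -> no
  Position 6: 'ba' -> no
  Position 7: 'ac' -> no
  Position 8: 'ce' -> MATCH
  Position 9: 'eb' -> no
  Position 10: 'bd' -> no
Total matches: 2

2


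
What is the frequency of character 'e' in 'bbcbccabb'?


Scanning 'bbcbccabb' for 'e':
  No matches found.
Total occurrences of 'e': 0

0


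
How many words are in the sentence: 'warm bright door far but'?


Counting words by splitting on spaces:
  Word 1: 'warm'
  Word 2: 'bright'
  Word 3: 'door'
  Word 4: 'far'
  Word 5: 'but'
Total words: 5

5


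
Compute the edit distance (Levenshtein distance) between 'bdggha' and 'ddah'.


Building DP table for s1='bdggha' (len 6) and s2='ddah' (len 4):
       d  d  a  h
    0  1  2  3  4
  b 1  1  2  3  4
  d 2  1  1  2  3
  g 3  2  2  2  3
  g 4  3  3  3  3
  h 5  4  4  4  3
  a 6  5  5  4  4
Edit distance = dp[6][4] = 4

4


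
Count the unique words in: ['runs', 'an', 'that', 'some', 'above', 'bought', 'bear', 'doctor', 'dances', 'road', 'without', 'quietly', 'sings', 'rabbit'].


Listing all tokens and tracking unique types:
  Token 1: 'runs' -> NEW (unique so far: 1)
  Token 2: 'an' -> NEW (unique so far: 2)
  Token 3: 'that' -> NEW (unique so far: 3)
  Token 4: 'some' -> NEW (unique so far: 4)
  Token 5: 'above' -> NEW (unique so far: 5)
  Token 6: 'bought' -> NEW (unique so far: 6)
  Token 7: 'bear' -> NEW (unique so far: 7)
  Token 8: 'doctor' -> NEW (unique so far: 8)
  Token 9: 'dances' -> NEW (unique so far: 9)
  Token 10: 'road' -> NEW (unique so far: 10)
  Token 11: 'without' -> NEW (unique so far: 11)
  Token 12: 'quietly' -> NEW (unique so far: 12)
  Token 13: 'sings' -> NEW (unique so far: 13)
  Token 14: 'rabbit' -> NEW (unique so far: 14)
Unique types: ('above', 'an', 'bear', 'bought', 'dances', 'doctor', 'quietly', 'rabbit', 'road', 'runs', 'sings', 'some', 'that', 'without')
Vocabulary size: 14

14


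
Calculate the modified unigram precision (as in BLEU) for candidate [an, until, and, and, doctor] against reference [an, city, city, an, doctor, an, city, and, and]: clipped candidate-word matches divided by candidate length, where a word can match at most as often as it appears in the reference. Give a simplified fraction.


Reference word counts: {'an': 3, 'and': 2, 'city': 3, 'doctor': 1}
Checking each candidate word (with clipping):
  'an' -> in reference (ref count 3, used 1/3) -> match (matches: 1)
  'until' -> not in reference -> no match (matches: 1)
  'and' -> in reference (ref count 2, used 1/2) -> match (matches: 2)
  'and' -> in reference (ref count 2, used 2/2) -> match (matches: 3)
  'doctor' -> in reference (ref count 1, used 1/1) -> match (matches: 4)
Clipped matches: 4, Candidate length: 5
Precision = 4/5

4/5


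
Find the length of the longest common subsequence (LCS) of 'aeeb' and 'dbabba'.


DP table for LCS of 'aeeb' and 'dbabba':
       d  b  a  b  b  a
    0  0  0  0  0  0  0
  a 0  0  0  1  1  1  1
  e 0  0  0  1  1  1  1
  e 0  0  0  1  1  1  1
  b 0  0  1  1  2  2  2
LCS: 'ab'
LCS length = 2

2


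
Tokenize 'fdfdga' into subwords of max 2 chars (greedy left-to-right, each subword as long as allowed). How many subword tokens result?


'fdfdga' has 6 characters.
Chunking with max size 2:
  Chunk 1: 'fd' (positions 0-1)
  Chunk 2: 'fd' (positions 2-3)
  Chunk 3: 'ga' (positions 4-5)
Total chunks: ceil(6 / 2) = 3

3


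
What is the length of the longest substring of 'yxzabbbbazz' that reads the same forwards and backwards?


Scanning 'yxzabbbbazz' for palindromic substrings.
Substring at positions 2-9: 'zabbbbaz'.
Check: reverse('zabbbbaz') = 'zabbbbaz' -> palindrome confirmed.
Neighbouring characters ('x' / 'z') break symmetry, so it cannot extend further.
No longer palindromic substring exists; longest length = 8

8


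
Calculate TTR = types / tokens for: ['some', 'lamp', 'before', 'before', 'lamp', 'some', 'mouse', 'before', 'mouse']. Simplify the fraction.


Tokens: 9
Unique types: ('before', 'lamp', 'mouse', 'some') = 4
TTR = 4/9
Already in lowest terms.

4/9


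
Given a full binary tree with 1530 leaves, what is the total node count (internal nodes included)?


Leaf nodes (terminals): 1530
Internal nodes = n - 1 = 1530 - 1 = 1529
Total = leaves + internal = 1530 + 1529 = 3059

3059


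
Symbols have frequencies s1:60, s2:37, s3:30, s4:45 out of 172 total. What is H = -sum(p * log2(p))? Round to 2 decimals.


Computing entropy H = -sum(p_i * log2(p_i)):
  s1: p = 60/172 = 0.3488, -p*log2(p) = 0.5300
  s2: p = 37/172 = 0.2151, -p*log2(p) = 0.4769
  s3: p = 30/172 = 0.1744, -p*log2(p) = 0.4394
  s4: p = 45/172 = 0.2616, -p*log2(p) = 0.5061
H = sum of terms = 1.9524
Rounded to 2 decimals: 1.95

1.95


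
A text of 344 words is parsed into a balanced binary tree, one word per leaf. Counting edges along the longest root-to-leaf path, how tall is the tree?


In a balanced binary tree with n leaves the deepest leaf is ceil(log2(n)) edges below the root.
log2(344) = 8.4263
ceil(8.4263) = 9
height (edges) = 9

9


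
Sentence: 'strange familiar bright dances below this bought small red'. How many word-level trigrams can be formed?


Word trigrams from [9] words:
  Trigram 1: (strange familiar bright)
  Trigram 2: (familiar bright dances)
  Trigram 3: (bright dances below)
  Trigram 4: (dances below this)
  Trigram 5: (below this bought)
  Trigram 6: (this bought small)
  Trigram 7: (bought small red)
Total word trigrams: 9 - 2 = 7

7


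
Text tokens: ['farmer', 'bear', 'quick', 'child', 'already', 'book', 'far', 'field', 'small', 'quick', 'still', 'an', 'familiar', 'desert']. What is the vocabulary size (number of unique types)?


Listing all tokens and tracking unique types:
  Token 1: 'farmer' -> NEW (unique so far: 1)
  Token 2: 'bear' -> NEW (unique so far: 2)
  Token 3: 'quick' -> NEW (unique so far: 3)
  Token 4: 'child' -> NEW (unique so far: 4)
  Token 5: 'already' -> NEW (unique so far: 5)
  Token 6: 'book' -> NEW (unique so far: 6)
  Token 7: 'far' -> NEW (unique so far: 7)
  Token 8: 'field' -> NEW (unique so far: 8)
  Token 9: 'small' -> NEW (unique so far: 9)
  Token 10: 'quick' -> duplicate (unique so far: 9)
  Token 11: 'still' -> NEW (unique so far: 10)
  Token 12: 'an' -> NEW (unique so far: 11)
  Token 13: 'familiar' -> NEW (unique so far: 12)
  Token 14: 'desert' -> NEW (unique so far: 13)
Unique types: ('already', 'an', 'bear', 'book', 'child', 'desert', 'familiar', 'far', 'farmer', 'field', 'quick', 'small', 'still')
Vocabulary size: 13

13


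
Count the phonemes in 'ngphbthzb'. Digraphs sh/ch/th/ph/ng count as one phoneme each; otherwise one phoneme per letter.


Parsing 'ngphbthzb' greedily, digraphs first:
  'ng' -> digraph (1 consonant phoneme) (phonemes so far: 1)
  'ph' -> digraph (1 consonant phoneme) (phonemes so far: 2)
  'b' -> consonant phoneme (phonemes so far: 3)
  'th' -> digraph (1 consonant phoneme) (phonemes so far: 4)
  'z' -> consonant phoneme (phonemes so far: 5)
  'b' -> consonant phoneme (phonemes so far: 6)
Total phonemes: 6

6


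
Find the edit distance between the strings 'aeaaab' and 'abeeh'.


Building DP table for s1='aeaaab' (len 6) and s2='abeeh' (len 5):
       a  b  e  e  h
    0  1  2  3  4  5
  a 1  0  1  2  3  4
  e 2  1  1  1  2  3
  a 3  2  2  2  2  3
  a 4  3  3  3  3  3
  a 5  4  4  4  4  4
  b 6  5  4  5  5  5
Edit distance = dp[6][5] = 5

5


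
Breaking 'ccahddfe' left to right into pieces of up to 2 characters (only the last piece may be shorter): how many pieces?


'ccahddfe' has 8 characters.
Chunking with max size 2:
  Chunk 1: 'cc' (positions 0-1)
  Chunk 2: 'ah' (positions 2-3)
  Chunk 3: 'dd' (positions 4-5)
  Chunk 4: 'fe' (positions 6-7)
Total chunks: ceil(8 / 2) = 4

4


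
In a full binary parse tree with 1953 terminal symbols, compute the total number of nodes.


Leaf nodes (terminals): 1953
Internal nodes = n - 1 = 1953 - 1 = 1952
Total = leaves + internal = 1953 + 1952 = 3905

3905


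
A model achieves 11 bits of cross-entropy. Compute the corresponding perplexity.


Perplexity formula: PP = 2^H
H = 11
PP = 2^11
PP = 2^11 = 2048

2048


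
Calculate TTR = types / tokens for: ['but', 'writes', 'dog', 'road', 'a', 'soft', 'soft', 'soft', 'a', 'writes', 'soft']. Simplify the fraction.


Tokens: 11
Unique types: ('a', 'but', 'dog', 'road', 'soft', 'writes') = 6
TTR = 6/11
Already in lowest terms.

6/11


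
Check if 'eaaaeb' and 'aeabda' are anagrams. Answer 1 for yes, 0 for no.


Sort characters of 'eaaaeb': 'aaabee'
Sort characters of 'aeabda': 'aaabde'
Sorted forms differ -> they are NOT anagrams
Result: 0

0


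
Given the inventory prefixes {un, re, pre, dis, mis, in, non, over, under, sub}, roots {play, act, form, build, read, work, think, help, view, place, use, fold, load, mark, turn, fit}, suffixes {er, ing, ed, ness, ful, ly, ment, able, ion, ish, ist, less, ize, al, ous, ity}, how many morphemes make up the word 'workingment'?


Segmenting 'workingment' against the inventory:
  'work' -> root (morpheme 1)
  'ing' -> suffix (morpheme 2)
  'ment' -> suffix (morpheme 3)
Total morphemes: 3

3


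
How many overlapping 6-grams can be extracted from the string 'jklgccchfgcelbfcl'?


String 'jklgccchfgcelbfcl' has length L = 17.
Number of overlapping n-grams = L - n + 1
Substituting: 17 - 6 + 1 = 12

12


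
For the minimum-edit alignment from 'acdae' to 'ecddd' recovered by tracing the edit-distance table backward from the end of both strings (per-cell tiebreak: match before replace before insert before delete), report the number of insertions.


Edit distance = 3. Backtracking from cell (5, 5) with preference match > replace > insert > delete,
then listing the resulting alignment 'acdae' -> 'ecddd' left to right:
  Step 1: replace a->e
  Step 2: keep 'c'
  Step 3: keep 'd'
  Step 4: replace a->d
  Step 5: replace e->d
Total insertions: 0

0


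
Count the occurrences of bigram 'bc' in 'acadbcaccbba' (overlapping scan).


Scanning 'acadbcaccbba' for bigram 'bc':
  Position 0: 'ac' -> no
  Position 1: 'ca' -> no
  Position 2: 'ad' -> no
  Position 3: 'db' -> no
  Position 4: 'bc' -> MATCH
  Position 5: 'ca' -> no
  Position 6: 'ac' -> no
  Position 7: 'cc' -> no
  Position 8: 'cb' -> no
  Position 9: 'bb' -> no
  Position 10: 'ba' -> no
Total matches: 1

1


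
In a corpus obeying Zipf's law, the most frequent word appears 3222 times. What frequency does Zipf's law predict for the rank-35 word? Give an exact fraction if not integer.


Zipf's law: freq(rank) = f1 / rank
f1 = 3222, rank = 35
freq = 3222 / 35
GCD(3222, 35) = 1
Simplified: 3222/35

3222/35


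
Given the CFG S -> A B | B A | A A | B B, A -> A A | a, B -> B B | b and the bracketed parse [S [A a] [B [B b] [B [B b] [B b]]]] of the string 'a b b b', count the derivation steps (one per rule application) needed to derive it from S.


Every bracketed nonterminal node [X ...] in the tree is produced by exactly one rule application.
Reading the tree off as a leftmost derivation:
  Step 1: S  =>  A B   (applied S -> A B)
  Step 2: A B  =>  a B   (applied A -> a)
  Step 3: a B  =>  a B B   (applied B -> B B)
  Step 4: a B B  =>  a b B   (applied B -> b)
  Step 5: a b B  =>  a b B B   (applied B -> B B)
  Step 6: a b B B  =>  a b b B   (applied B -> b)
  Step 7: a b b B  =>  a b b b   (applied B -> b)
Final yield: a b b b
Total rewrite steps: 7

7


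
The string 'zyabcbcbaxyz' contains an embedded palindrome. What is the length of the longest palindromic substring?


Scanning 'zyabcbcbaxyz' for palindromic substrings.
Substring at positions 2-8: 'abcbcba'.
Check: reverse('abcbcba') = 'abcbcba' -> palindrome confirmed.
Neighbouring characters ('y' / 'x') break symmetry, so it cannot extend further.
No longer palindromic substring exists; longest length = 7

7


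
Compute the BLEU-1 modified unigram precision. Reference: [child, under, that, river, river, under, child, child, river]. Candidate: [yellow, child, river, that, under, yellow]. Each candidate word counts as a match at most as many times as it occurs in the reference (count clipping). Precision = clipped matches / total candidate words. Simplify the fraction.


Reference word counts: {'child': 3, 'river': 3, 'that': 1, 'under': 2}
Checking each candidate word (with clipping):
  'yellow' -> not in reference -> no match (matches: 0)
  'child' -> in reference (ref count 3, used 1/3) -> match (matches: 1)
  'river' -> in reference (ref count 3, used 1/3) -> match (matches: 2)
  'that' -> in reference (ref count 1, used 1/1) -> match (matches: 3)
  'under' -> in reference (ref count 2, used 1/2) -> match (matches: 4)
  'yellow' -> not in reference -> no match (matches: 4)
Clipped matches: 4, Candidate length: 6
Precision = 4/6 = 2/3

2/3


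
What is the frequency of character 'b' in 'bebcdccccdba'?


Scanning 'bebcdccccdba' for 'b':
  Position 0: 'b' -> MATCH (count: 1)
  Position 2: 'b' -> MATCH (count: 2)
  Position 10: 'b' -> MATCH (count: 3)
Total occurrences of 'b': 3

3


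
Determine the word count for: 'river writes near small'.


Counting words by splitting on spaces:
  Word 1: 'river'
  Word 2: 'writes'
  Word 3: 'near'
  Word 4: 'small'
Total words: 4

4


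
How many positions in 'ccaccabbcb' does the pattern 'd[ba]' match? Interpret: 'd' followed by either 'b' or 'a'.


Pattern: d[ba] means 'd' followed by either 'b' or 'a'.
Scanning 'ccaccabbcb' position-by-position:
  Pos 0: window 'cc' -> no
  Pos 1: window 'ca' -> no
  Pos 2: window 'ac' -> no
  Pos 3: window 'cc' -> no
  Pos 4: window 'ca' -> no
  Pos 5: window 'ab' -> no
  Pos 6: window 'bb' -> no
  Pos 7: window 'bc' -> no
  Pos 8: window 'cb' -> no
  Pos 9: window 'b' -> no
Total matches: 0

0


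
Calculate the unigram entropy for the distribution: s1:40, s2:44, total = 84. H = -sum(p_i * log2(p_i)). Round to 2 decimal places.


Computing entropy H = -sum(p_i * log2(p_i)):
  s1: p = 40/84 = 0.4762, -p*log2(p) = 0.5097
  s2: p = 44/84 = 0.5238, -p*log2(p) = 0.4887
H = sum of terms = 0.9984
Rounded to 2 decimals: 1.00

1.00


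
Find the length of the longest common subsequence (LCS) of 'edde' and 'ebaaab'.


DP table for LCS of 'edde' and 'ebaaab':
       e  b  a  a  a  b
    0  0  0  0  0  0  0
  e 0  1  1  1  1  1  1
  d 0  1  1  1  1  1  1
  d 0  1  1  1  1  1  1
  e 0  1  1  1  1  1  1
LCS: 'e'
LCS length = 1

1


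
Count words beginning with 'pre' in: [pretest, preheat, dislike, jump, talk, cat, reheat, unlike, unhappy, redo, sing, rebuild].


Checking each word for prefix 'pre':
  'pretest' -> YES, starts with 'pre' (count: 1)
  'preheat' -> YES, starts with 'pre' (count: 2)
  'dislike' -> no (count: 2)
  'jump' -> no (count: 2)
  'talk' -> no (count: 2)
  'cat' -> no (count: 2)
  'reheat' -> no (count: 2)
  'unlike' -> no (count: 2)
  'unhappy' -> no (count: 2)
  'redo' -> no (count: 2)
  'sing' -> no (count: 2)
  'rebuild' -> no (count: 2)
Total with prefix 'pre': 2

2


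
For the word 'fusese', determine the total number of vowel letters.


Scanning each character of 'fusese':
  Position 1: 'f' -> consonant (running count: 0)
  Position 2: 'u' -> vowel (running count: 1)
  Position 3: 's' -> consonant (running count: 1)
  Position 4: 'e' -> vowel (running count: 2)
  Position 5: 's' -> consonant (running count: 2)
  Position 6: 'e' -> vowel (running count: 3)
Total vowels: 3

3


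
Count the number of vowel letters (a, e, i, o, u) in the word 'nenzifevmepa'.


Scanning each character of 'nenzifevmepa':
  Position 1: 'n' -> consonant (running count: 0)
  Position 2: 'e' -> vowel (running count: 1)
  Position 3: 'n' -> consonant (running count: 1)
  Position 4: 'z' -> consonant (running count: 1)
  Position 5: 'i' -> vowel (running count: 2)
  Position 6: 'f' -> consonant (running count: 2)
  Position 7: 'e' -> vowel (running count: 3)
  Position 8: 'v' -> consonant (running count: 3)
  Position 9: 'm' -> consonant (running count: 3)
  Position 10: 'e' -> vowel (running count: 4)
  Position 11: 'p' -> consonant (running count: 4)
  Position 12: 'a' -> vowel (running count: 5)
Total vowels: 5

5


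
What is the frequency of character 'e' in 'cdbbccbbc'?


Scanning 'cdbbccbbc' for 'e':
  No matches found.
Total occurrences of 'e': 0

0


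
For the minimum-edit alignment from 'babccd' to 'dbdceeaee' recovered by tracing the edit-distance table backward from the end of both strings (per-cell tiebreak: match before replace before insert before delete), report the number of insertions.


Edit distance = 8. Backtracking from cell (6, 9) with preference match > replace > insert > delete,
then listing the resulting alignment 'babccd' -> 'dbdceeaee' left to right:
  Step 1: insert 'd' [insertion #1]
  Step 2: keep 'b'
  Step 3: insert 'd' [insertion #2]
  Step 4: insert 'c' [insertion #3]
  Step 5: replace a->e
  Step 6: replace b->e
  Step 7: replace c->a
  Step 8: replace c->e
  Step 9: replace d->e
Total insertions: 3

3


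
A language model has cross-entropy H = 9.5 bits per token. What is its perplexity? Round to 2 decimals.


Perplexity formula: PP = 2^H
H = 9.5
PP = 2^9.5
Decompose: 2^9.5 = 2^9 * 2^0.5 = 2^9 * sqrt(2)
2^9 = 512, sqrt(2) ~ 1.4142136
PP ~ 512 * 1.4142136 = 724.0773632
Rounded to 2 decimals: 724.08

724.08


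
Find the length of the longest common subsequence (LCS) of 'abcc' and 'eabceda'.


DP table for LCS of 'abcc' and 'eabceda':
       e  a  b  c  e  d  a
    0  0  0  0  0  0  0  0
  a 0  0  1  1  1  1  1  1
  b 0  0  1  2  2  2  2  2
  c 0  0  1  2  3  3  3  3
  c 0  0  1  2  3  3  3  3
LCS: 'abc'
LCS length = 3

3


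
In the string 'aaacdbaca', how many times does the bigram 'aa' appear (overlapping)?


Scanning 'aaacdbaca' for bigram 'aa':
  Position 0: 'aa' -> MATCH
  Position 1: 'aa' -> MATCH
  Position 2: 'ac' -> no
  Position 3: 'cd' -> no
  Position 4: 'db' -> no
  Position 5: 'ba' -> no
  Position 6: 'ac' -> no
  Position 7: 'ca' -> no
Total matches: 2

2


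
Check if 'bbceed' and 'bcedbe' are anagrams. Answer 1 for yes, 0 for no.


Sort characters of 'bbceed': 'bbcdee'
Sort characters of 'bcedbe': 'bbcdee'
Sorted forms match -> they ARE anagrams
Result: 1

1


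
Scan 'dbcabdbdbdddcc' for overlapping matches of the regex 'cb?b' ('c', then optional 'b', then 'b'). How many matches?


Pattern: cb?b means 'c', then optional 'b', then 'b'.
Scanning 'dbcabdbdbdddcc' position-by-position:
  Pos 0: window 'dbc' -> no
  Pos 1: window 'bca' -> no
  Pos 2: window 'cab' -> no
  Pos 3: window 'abd' -> no
  Pos 4: window 'bdb' -> no
  Pos 5: window 'dbd' -> no
  Pos 6: window 'bdb' -> no
  Pos 7: window 'dbd' -> no
  Pos 8: window 'bdd' -> no
  Pos 9: window 'ddd' -> no
  Pos 10: window 'ddc' -> no
  Pos 11: window 'dcc' -> no
  Pos 12: window 'cc' -> no
  Pos 13: window 'c' -> no
Total matches: 0

0


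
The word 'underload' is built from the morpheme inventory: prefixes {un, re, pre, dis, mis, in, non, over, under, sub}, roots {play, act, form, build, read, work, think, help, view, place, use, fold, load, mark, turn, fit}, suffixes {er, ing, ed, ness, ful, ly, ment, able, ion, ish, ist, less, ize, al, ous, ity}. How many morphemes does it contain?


Segmenting 'underload' against the inventory:
  'under' -> prefix (morpheme 1)
  'load' -> root (morpheme 2)
Total morphemes: 2

2


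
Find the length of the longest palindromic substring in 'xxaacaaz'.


Scanning 'xxaacaaz' for palindromic substrings.
Substring at positions 2-6: 'aacaa'.
Check: reverse('aacaa') = 'aacaa' -> palindrome confirmed.
Neighbouring characters ('x' / 'z') break symmetry, so it cannot extend further.
No longer palindromic substring exists; longest length = 5

5


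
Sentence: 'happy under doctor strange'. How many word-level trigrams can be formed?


Word trigrams from [4] words:
  Trigram 1: (happy under doctor)
  Trigram 2: (under doctor strange)
Total word trigrams: 4 - 2 = 2

2


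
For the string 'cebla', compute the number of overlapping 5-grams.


String 'cebla' has length L = 5.
Number of overlapping n-grams = L - n + 1
Substituting: 5 - 5 + 1 = 1

1


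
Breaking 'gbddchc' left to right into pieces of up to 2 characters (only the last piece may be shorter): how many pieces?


'gbddchc' has 7 characters.
Chunking with max size 2:
  Chunk 1: 'gb' (positions 0-1)
  Chunk 2: 'dd' (positions 2-3)
  Chunk 3: 'ch' (positions 4-5)
  Chunk 4: 'c' (positions 6-6)
Total chunks: ceil(7 / 2) = 4

4


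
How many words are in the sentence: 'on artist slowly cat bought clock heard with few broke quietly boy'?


Counting words by splitting on spaces:
  Word 1: 'on'
  Word 2: 'artist'
  Word 3: 'slowly'
  Word 4: 'cat'
  Word 5: 'bought'
  Word 6: 'clock'
  Word 7: 'heard'
  Word 8: 'with'
  Word 9: 'few'
  Word 10: 'broke'
  Word 11: 'quietly'
  Word 12: 'boy'
Total words: 12

12


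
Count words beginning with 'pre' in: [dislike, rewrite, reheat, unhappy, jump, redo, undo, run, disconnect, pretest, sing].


Checking each word for prefix 'pre':
  'dislike' -> no (count: 0)
  'rewrite' -> no (count: 0)
  'reheat' -> no (count: 0)
  'unhappy' -> no (count: 0)
  'jump' -> no (count: 0)
  'redo' -> no (count: 0)
  'undo' -> no (count: 0)
  'run' -> no (count: 0)
  'disconnect' -> no (count: 0)
  'pretest' -> YES, starts with 'pre' (count: 1)
  'sing' -> no (count: 1)
Total with prefix 'pre': 1

1


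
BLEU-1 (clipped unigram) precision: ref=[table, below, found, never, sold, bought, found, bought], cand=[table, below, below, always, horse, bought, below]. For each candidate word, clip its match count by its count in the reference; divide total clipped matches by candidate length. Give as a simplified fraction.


Reference word counts: {'below': 1, 'bought': 2, 'found': 2, 'never': 1, 'sold': 1, 'table': 1}
Checking each candidate word (with clipping):
  'table' -> in reference (ref count 1, used 1/1) -> match (matches: 1)
  'below' -> in reference (ref count 1, used 1/1) -> match (matches: 2)
  'below' -> ref count 1 already used up (1/1) -> clipped, no match (matches: 2)
  'always' -> not in reference -> no match (matches: 2)
  'horse' -> not in reference -> no match (matches: 2)
  'bought' -> in reference (ref count 2, used 1/2) -> match (matches: 3)
  'below' -> ref count 1 already used up (1/1) -> clipped, no match (matches: 3)
Clipped matches: 3, Candidate length: 7
Precision = 3/7

3/7


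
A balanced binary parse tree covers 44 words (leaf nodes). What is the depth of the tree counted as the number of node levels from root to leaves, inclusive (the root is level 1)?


In a balanced binary tree with n leaves the deepest leaf is ceil(log2(n)) edges below the root,
so counting node levels inclusive of root and leaves gives ceil(log2(n)) + 1 levels.
log2(44) = 5.4594
ceil(5.4594) = 6
levels = 6 + 1 = 7

7


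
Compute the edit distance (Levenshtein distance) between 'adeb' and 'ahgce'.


Building DP table for s1='adeb' (len 4) and s2='ahgce' (len 5):
       a  h  g  c  e
    0  1  2  3  4  5
  a 1  0  1  2  3  4
  d 2  1  1  2  3  4
  e 3  2  2  2  3  3
  b 4  3  3  3  3  4
Edit distance = dp[4][5] = 4

4


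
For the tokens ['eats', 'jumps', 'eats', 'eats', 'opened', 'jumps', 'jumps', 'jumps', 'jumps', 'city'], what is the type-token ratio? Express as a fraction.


Tokens: 10
Unique types: ('city', 'eats', 'jumps', 'opened') = 4
TTR = 4/10
Simplify: divide both by 2 -> 2/5
TTR = 2/5

2/5


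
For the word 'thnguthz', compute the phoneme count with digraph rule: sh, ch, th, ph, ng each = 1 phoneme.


Parsing 'thnguthz' greedily, digraphs first:
  'th' -> digraph (1 consonant phoneme) (phonemes so far: 1)
  'ng' -> digraph (1 consonant phoneme) (phonemes so far: 2)
  'u' -> vowel phoneme (phonemes so far: 3)
  'th' -> digraph (1 consonant phoneme) (phonemes so far: 4)
  'z' -> consonant phoneme (phonemes so far: 5)
Total phonemes: 5

5


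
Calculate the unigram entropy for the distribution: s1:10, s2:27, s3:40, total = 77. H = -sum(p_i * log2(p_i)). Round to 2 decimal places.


Computing entropy H = -sum(p_i * log2(p_i)):
  s1: p = 10/77 = 0.1299, -p*log2(p) = 0.3824
  s2: p = 27/77 = 0.3506, -p*log2(p) = 0.5301
  s3: p = 40/77 = 0.5195, -p*log2(p) = 0.4908
H = sum of terms = 1.4033
Rounded to 2 decimals: 1.40

1.40


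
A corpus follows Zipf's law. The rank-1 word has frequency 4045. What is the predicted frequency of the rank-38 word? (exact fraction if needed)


Zipf's law: freq(rank) = f1 / rank
f1 = 4045, rank = 38
freq = 4045 / 38
GCD(4045, 38) = 1
Simplified: 4045/38

4045/38


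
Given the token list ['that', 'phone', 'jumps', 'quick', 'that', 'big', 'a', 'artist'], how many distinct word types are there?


Listing all tokens and tracking unique types:
  Token 1: 'that' -> NEW (unique so far: 1)
  Token 2: 'phone' -> NEW (unique so far: 2)
  Token 3: 'jumps' -> NEW (unique so far: 3)
  Token 4: 'quick' -> NEW (unique so far: 4)
  Token 5: 'that' -> duplicate (unique so far: 4)
  Token 6: 'big' -> NEW (unique so far: 5)
  Token 7: 'a' -> NEW (unique so far: 6)
  Token 8: 'artist' -> NEW (unique so far: 7)
Unique types: ('a', 'artist', 'big', 'jumps', 'phone', 'quick', 'that')
Vocabulary size: 7

7


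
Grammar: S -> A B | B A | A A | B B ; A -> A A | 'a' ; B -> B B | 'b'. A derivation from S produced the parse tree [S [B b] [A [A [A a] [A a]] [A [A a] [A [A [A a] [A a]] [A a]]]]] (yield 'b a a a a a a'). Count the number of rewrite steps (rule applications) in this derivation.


Every bracketed nonterminal node [X ...] in the tree is produced by exactly one rule application.
Reading the tree off as a leftmost derivation:
  Step 1: S  =>  B A   (applied S -> B A)
  Step 2: B A  =>  b A   (applied B -> b)
  Step 3: b A  =>  b A A   (applied A -> A A)
  Step 4: b A A  =>  b A A A   (applied A -> A A)
  Step 5: b A A A  =>  b a A A   (applied A -> a)
  Step 6: b a A A  =>  b a a A   (applied A -> a)
  Step 7: b a a A  =>  b a a A A   (applied A -> A A)
  Step 8: b a a A A  =>  b a a a A   (applied A -> a)
  Step 9: b a a a A  =>  b a a a A A   (applied A -> A A)
  Step 10: b a a a A A  =>  b a a a A A A   (applied A -> A A)
  Step 11: b a a a A A A  =>  b a a a a A A   (applied A -> a)
  Step 12: b a a a a A A  =>  b a a a a a A   (applied A -> a)
  Step 13: b a a a a a A  =>  b a a a a a a   (applied A -> a)
Final yield: b a a a a a a
Total rewrite steps: 13

13
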